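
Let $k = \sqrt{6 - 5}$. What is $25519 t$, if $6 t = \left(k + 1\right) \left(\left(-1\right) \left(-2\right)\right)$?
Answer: $\frac{51038}{3} \approx 17013.0$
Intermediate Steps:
$k = 1$ ($k = \sqrt{1} = 1$)
$t = \frac{2}{3}$ ($t = \frac{\left(1 + 1\right) \left(\left(-1\right) \left(-2\right)\right)}{6} = \frac{2 \cdot 2}{6} = \frac{1}{6} \cdot 4 = \frac{2}{3} \approx 0.66667$)
$25519 t = 25519 \cdot \frac{2}{3} = \frac{51038}{3}$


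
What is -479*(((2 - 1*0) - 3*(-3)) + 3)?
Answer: -6706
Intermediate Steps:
-479*(((2 - 1*0) - 3*(-3)) + 3) = -479*(((2 + 0) + 9) + 3) = -479*((2 + 9) + 3) = -479*(11 + 3) = -479*14 = -6706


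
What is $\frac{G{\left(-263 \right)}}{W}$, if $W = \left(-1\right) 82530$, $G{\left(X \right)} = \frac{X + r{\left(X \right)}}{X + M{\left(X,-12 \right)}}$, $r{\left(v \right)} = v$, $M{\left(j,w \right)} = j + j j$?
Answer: $\frac{1}{10770165} \approx 9.2849 \cdot 10^{-8}$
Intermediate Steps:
$M{\left(j,w \right)} = j + j^{2}$
$G{\left(X \right)} = \frac{2 X}{X + X \left(1 + X\right)}$ ($G{\left(X \right)} = \frac{X + X}{X + X \left(1 + X\right)} = \frac{2 X}{X + X \left(1 + X\right)}$)
$W = -82530$
$\frac{G{\left(-263 \right)}}{W} = \frac{2 \frac{1}{2 - 263}}{-82530} = \frac{2}{-261} \left(- \frac{1}{82530}\right) = 2 \left(- \frac{1}{261}\right) \left(- \frac{1}{82530}\right) = \left(- \frac{2}{261}\right) \left(- \frac{1}{82530}\right) = \frac{1}{10770165}$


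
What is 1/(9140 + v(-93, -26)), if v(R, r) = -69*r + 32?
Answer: 1/10966 ≈ 9.1191e-5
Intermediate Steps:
v(R, r) = 32 - 69*r
1/(9140 + v(-93, -26)) = 1/(9140 + (32 - 69*(-26))) = 1/(9140 + (32 + 1794)) = 1/(9140 + 1826) = 1/10966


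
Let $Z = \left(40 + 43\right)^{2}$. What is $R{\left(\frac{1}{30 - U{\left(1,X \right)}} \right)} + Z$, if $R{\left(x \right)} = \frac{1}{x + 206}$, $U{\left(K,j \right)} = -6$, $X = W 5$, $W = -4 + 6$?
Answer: $\frac{51095749}{7417} \approx 6889.0$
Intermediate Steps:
$W = 2$
$X = 10$ ($X = 2 \cdot 5 = 10$)
$R{\left(x \right)} = \frac{1}{206 + x}$
$Z = 6889$ ($Z = 83^{2} = 6889$)
$R{\left(\frac{1}{30 - U{\left(1,X \right)}} \right)} + Z = \frac{1}{206 + \frac{1}{30 - -6}} + 6889 = \frac{1}{206 + \frac{1}{30 + 6}} + 6889 = \frac{1}{206 + \frac{1}{36}} + 6889 = \frac{1}{\frac{7417}{36}} + 6889 = \frac{36}{7417} + 6889 = \frac{51095749}{7417}$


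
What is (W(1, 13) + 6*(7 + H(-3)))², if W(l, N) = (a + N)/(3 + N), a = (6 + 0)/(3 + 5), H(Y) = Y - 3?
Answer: 192721/4096 ≈ 47.051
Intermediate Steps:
H(Y) = -3 + Y
a = ¾ (a = 6/8 = 6*(⅛) = ¾ ≈ 0.75000)
W(l, N) = (¾ + N)/(3 + N)
(W(1, 13) + 6*(7 + H(-3)))² = ((¾ + 13)/(3 + 13) + 6*(7 + (-3 - 3)))² = ((55/4)/16 + 6*(7 - 6))² = ((1/16)*(55/4) + 6*1)² = (55/64 + 6)² = (439/64)² = 192721/4096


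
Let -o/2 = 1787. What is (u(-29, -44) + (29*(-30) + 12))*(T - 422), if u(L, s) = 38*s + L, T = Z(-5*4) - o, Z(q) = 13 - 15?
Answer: -8060850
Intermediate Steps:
o = -3574 (o = -2*1787 = -3574)
Z(q) = -2
T = 3572 (T = -2 - 1*(-3574) = -2 + 3574 = 3572)
u(L, s) = L + 38*s
(u(-29, -44) + (29*(-30) + 12))*(T - 422) = ((-29 + 38*(-44)) + (29*(-30) + 12))*(3572 - 422) = ((-29 - 1672) + (-870 + 12))*3150 = (-1701 - 858)*3150 = -2559*3150 = -8060850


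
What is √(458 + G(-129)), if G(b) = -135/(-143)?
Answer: √9384947/143 ≈ 21.423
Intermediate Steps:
G(b) = 135/143 (G(b) = -135*(-1/143) = 135/143)
√(458 + G(-129)) = √(458 + 135/143) = √(65629/143) = √9384947/143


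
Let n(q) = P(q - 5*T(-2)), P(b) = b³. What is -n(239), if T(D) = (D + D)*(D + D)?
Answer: -4019679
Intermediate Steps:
T(D) = 4*D² (T(D) = (2*D)*(2*D) = 4*D²)
n(q) = (-80 + q)³ (n(q) = (q - 20*(-2)²)³ = (q - 20*4)³ = (q - 5*16)³ = (q - 80)³ = (-80 + q)³)
-n(239) = -(-80 + 239)³ = -1*159³ = -1*4019679 = -4019679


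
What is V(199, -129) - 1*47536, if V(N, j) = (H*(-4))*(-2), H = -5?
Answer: -47576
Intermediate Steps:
V(N, j) = -40 (V(N, j) = -5*(-4)*(-2) = 20*(-2) = -40)
V(199, -129) - 1*47536 = -40 - 1*47536 = -40 - 47536 = -47576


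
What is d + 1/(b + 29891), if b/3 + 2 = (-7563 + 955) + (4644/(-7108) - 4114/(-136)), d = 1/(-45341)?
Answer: 250139121/3271113160087 ≈ 7.6469e-5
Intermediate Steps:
d = -1/45341 ≈ -2.2055e-5
b = -140320521/7108 (b = -6 + 3*((-7563 + 955) + (4644/(-7108) - 4114/(-136))) = -6 + 3*(-6608 + (4644*(-1/7108) - 4114*(-1/136))) = -6 + 3*(-6608 + (-1161/1777 + 121/4)) = -6 + 3*(-6608 + 210373/7108) = -6 + 3*(-46759291/7108) = -6 - 140277873/7108 = -140320521/7108 ≈ -19741.)
d + 1/(b + 29891) = -1/45341 + 1/(-140320521/7108 + 29891) = -1/45341 + 1/(72144707/7108) = -1/45341 + 7108/72144707 = 250139121/3271113160087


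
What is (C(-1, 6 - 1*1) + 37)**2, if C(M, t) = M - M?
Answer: 1369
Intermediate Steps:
C(M, t) = 0
(C(-1, 6 - 1*1) + 37)**2 = (0 + 37)**2 = 37**2 = 1369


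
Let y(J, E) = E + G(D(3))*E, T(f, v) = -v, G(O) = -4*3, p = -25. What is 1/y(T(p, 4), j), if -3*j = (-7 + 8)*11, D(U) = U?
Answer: 3/121 ≈ 0.024793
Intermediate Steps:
G(O) = -12
j = -11/3 (j = -(-7 + 8)*11/3 = -11/3 ≈ -3.6667)
y(J, E) = -11*E (y(J, E) = E - 12*E = -11*E)
1/y(T(p, 4), j) = 1/(-11*(-11/3)) = 1/(121/3) = 3/121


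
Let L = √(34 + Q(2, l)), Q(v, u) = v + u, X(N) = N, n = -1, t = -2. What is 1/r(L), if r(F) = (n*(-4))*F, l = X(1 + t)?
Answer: √35/140 ≈ 0.042258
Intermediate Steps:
l = -1 (l = 1 - 2 = -1)
Q(v, u) = u + v
L = √35 (L = √(34 + (-1 + 2)) = √(34 + 1) = √35 ≈ 5.9161)
r(F) = 4*F (r(F) = (-1*(-4))*F = 4*F)
1/r(L) = 1/(4*√35) = √35/140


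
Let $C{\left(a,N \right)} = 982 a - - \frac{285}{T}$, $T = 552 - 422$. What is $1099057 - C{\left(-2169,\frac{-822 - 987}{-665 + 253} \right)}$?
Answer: $\frac{83954333}{26} \approx 3.229 \cdot 10^{6}$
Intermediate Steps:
$T = 130$ ($T = 552 - 422 = 130$)
$C{\left(a,N \right)} = \frac{57}{26} + 982 a$ ($C{\left(a,N \right)} = 982 a - - \frac{285}{130} = 982 a - \left(-285\right) \frac{1}{130} = 982 a - - \frac{57}{26} = 982 a + \frac{57}{26} = \frac{57}{26} + 982 a$)
$1099057 - C{\left(-2169,\frac{-822 - 987}{-665 + 253} \right)} = 1099057 - \left(\frac{57}{26} + 982 \left(-2169\right)\right) = 1099057 - \left(\frac{57}{26} - 2129958\right) = 1099057 - - \frac{55378851}{26} = 1099057 + \frac{55378851}{26} = \frac{83954333}{26}$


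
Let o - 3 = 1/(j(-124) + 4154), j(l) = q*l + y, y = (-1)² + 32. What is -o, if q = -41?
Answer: -27814/9271 ≈ -3.0001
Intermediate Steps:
y = 33 (y = 1 + 32 = 33)
j(l) = 33 - 41*l (j(l) = -41*l + 33 = 33 - 41*l)
o = 27814/9271 (o = 3 + 1/((33 - 41*(-124)) + 4154) = 3 + 1/((33 + 5084) + 4154) = 3 + 1/(5117 + 4154) = 3 + 1/9271 = 27814/9271 ≈ 3.0001)
-o = -1*27814/9271 = -27814/9271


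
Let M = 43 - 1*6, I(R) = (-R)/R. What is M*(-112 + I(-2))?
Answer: -4181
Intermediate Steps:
I(R) = -1
M = 37 (M = 43 - 6 = 37)
M*(-112 + I(-2)) = 37*(-112 - 1) = 37*(-113) = -4181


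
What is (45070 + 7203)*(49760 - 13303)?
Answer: 1905716761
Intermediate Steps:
(45070 + 7203)*(49760 - 13303) = 52273*36457 = 1905716761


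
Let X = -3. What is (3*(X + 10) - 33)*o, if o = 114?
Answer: -1368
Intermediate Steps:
(3*(X + 10) - 33)*o = (3*(-3 + 10) - 33)*114 = (3*7 - 33)*114 = (21 - 33)*114 = -12*114 = -1368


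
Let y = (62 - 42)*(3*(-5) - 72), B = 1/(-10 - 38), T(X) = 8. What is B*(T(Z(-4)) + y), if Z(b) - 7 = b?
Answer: 433/12 ≈ 36.083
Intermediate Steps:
Z(b) = 7 + b
B = -1/48 (B = 1/(-48) = -1/48 ≈ -0.020833)
y = -1740 (y = 20*(-15 - 72) = 20*(-87) = -1740)
B*(T(Z(-4)) + y) = -(8 - 1740)/48 = -1/48*(-1732) = 433/12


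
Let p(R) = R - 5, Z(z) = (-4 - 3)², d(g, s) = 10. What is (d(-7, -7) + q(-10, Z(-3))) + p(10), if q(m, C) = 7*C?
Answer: 358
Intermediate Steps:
Z(z) = 49 (Z(z) = (-7)² = 49)
p(R) = -5 + R
(d(-7, -7) + q(-10, Z(-3))) + p(10) = (10 + 7*49) + (-5 + 10) = (10 + 343) + 5 = 353 + 5 = 358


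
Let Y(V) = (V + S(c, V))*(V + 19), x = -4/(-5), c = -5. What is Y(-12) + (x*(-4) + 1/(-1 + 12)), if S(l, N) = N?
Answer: -9411/55 ≈ -171.11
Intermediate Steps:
x = ⅘ (x = -4*(-⅕) = ⅘ ≈ 0.80000)
Y(V) = 2*V*(19 + V) (Y(V) = (V + V)*(V + 19) = (2*V)*(19 + V) = 2*V*(19 + V))
Y(-12) + (x*(-4) + 1/(-1 + 12)) = 2*(-12)*(19 - 12) + ((⅘)*(-4) + 1/(-1 + 12)) = 2*(-12)*7 + (-16/5 + 1/11) = -168 + (-16/5 + 1/11) = -168 - 171/55 = -9411/55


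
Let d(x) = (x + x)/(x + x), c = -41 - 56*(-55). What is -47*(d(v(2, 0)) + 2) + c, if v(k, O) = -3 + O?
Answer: 2898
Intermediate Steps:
c = 3039 (c = -41 + 3080 = 3039)
d(x) = 1 (d(x) = (2*x)/((2*x)) = (2*x)*(1/(2*x)) = 1)
-47*(d(v(2, 0)) + 2) + c = -47*(1 + 2) + 3039 = -47*3 + 3039 = -141 + 3039 = 2898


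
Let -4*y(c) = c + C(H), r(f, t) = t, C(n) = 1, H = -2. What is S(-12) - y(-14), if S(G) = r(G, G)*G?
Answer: 563/4 ≈ 140.75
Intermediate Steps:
S(G) = G² (S(G) = G*G = G²)
y(c) = -¼ - c/4 (y(c) = -(c + 1)/4 = -(1 + c)/4 = -¼ - c/4)
S(-12) - y(-14) = (-12)² - (-¼ - ¼*(-14)) = 144 - (-¼ + 7/2) = 144 - 1*13/4 = 144 - 13/4 = 563/4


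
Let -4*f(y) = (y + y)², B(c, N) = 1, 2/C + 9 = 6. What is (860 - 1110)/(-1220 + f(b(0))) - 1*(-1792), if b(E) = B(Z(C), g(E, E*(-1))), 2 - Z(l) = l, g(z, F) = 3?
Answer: 2188282/1221 ≈ 1792.2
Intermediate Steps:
C = -⅔ (C = 2/(-9 + 6) = 2/(-3) = 2*(-⅓) = -⅔ ≈ -0.66667)
Z(l) = 2 - l
b(E) = 1
f(y) = -y² (f(y) = -(y + y)²/4 = -4*y²/4 = -y²)
(860 - 1110)/(-1220 + f(b(0))) - 1*(-1792) = (860 - 1110)/(-1220 - 1*1²) - 1*(-1792) = -250/(-1220 - 1*1) + 1792 = -250/(-1220 - 1) + 1792 = -250/(-1221) + 1792 = -250*(-1/1221) + 1792 = 250/1221 + 1792 = 2188282/1221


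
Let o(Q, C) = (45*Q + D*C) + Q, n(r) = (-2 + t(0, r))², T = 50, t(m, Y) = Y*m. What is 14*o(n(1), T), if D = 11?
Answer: 10276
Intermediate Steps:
n(r) = 4 (n(r) = (-2 + r*0)² = (-2 + 0)² = (-2)² = 4)
o(Q, C) = 11*C + 46*Q (o(Q, C) = (45*Q + 11*C) + Q = (11*C + 45*Q) + Q = 11*C + 46*Q)
14*o(n(1), T) = 14*(11*50 + 46*4) = 14*(550 + 184) = 14*734 = 10276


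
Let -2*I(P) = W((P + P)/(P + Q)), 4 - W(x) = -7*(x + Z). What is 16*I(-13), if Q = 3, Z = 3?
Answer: -1728/5 ≈ -345.60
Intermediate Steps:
W(x) = 25 + 7*x (W(x) = 4 - (-7)*(x + 3) = 4 - (-7)*(3 + x) = 4 - (-21 - 7*x) = 4 + (21 + 7*x) = 25 + 7*x)
I(P) = -25/2 - 7*P/(3 + P) (I(P) = -(25 + 7*((P + P)/(P + 3)))/2 = -(25 + 7*((2*P)/(3 + P)))/2 = -(25 + 7*(2*P/(3 + P)))/2 = -(25 + 14*P/(3 + P))/2 = -25/2 - 7*P/(3 + P))
16*I(-13) = 16*(3*(-25 - 13*(-13))/(2*(3 - 13))) = 16*((3/2)*(-25 + 169)/(-10)) = 16*((3/2)*(-⅒)*144) = 16*(-108/5) = -1728/5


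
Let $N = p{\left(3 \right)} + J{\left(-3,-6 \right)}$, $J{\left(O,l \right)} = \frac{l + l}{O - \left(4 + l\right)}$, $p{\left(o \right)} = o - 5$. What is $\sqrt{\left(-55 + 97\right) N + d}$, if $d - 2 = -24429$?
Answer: $i \sqrt{24007} \approx 154.94 i$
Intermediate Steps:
$d = -24427$ ($d = 2 - 24429 = -24427$)
$p{\left(o \right)} = -5 + o$ ($p{\left(o \right)} = o - 5 = -5 + o$)
$J{\left(O,l \right)} = \frac{2 l}{-4 + O - l}$
$N = 10$ ($N = \left(-5 + 3\right) - - \frac{12}{4 - 6 - -3} = -2 - - \frac{12}{4 - 6 + 3} = -2 - - \frac{12}{1} = -2 - \left(-12\right) 1 = -2 + 12 = 10$)
$\sqrt{\left(-55 + 97\right) N + d} = \sqrt{\left(-55 + 97\right) 10 - 24427} = \sqrt{42 \cdot 10 - 24427} = \sqrt{420 - 24427} = \sqrt{-24007} = i \sqrt{24007}$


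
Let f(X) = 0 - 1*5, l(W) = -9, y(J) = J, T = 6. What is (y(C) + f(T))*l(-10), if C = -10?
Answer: 135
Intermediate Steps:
f(X) = -5 (f(X) = 0 - 5 = -5)
(y(C) + f(T))*l(-10) = (-10 - 5)*(-9) = -15*(-9) = 135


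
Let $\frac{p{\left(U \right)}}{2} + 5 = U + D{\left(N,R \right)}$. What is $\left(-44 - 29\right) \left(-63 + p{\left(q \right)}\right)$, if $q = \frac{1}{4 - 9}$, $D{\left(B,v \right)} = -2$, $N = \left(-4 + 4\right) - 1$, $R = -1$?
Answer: $\frac{28251}{5} \approx 5650.2$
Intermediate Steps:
$N = -1$ ($N = 0 - 1 = -1$)
$q = - \frac{1}{5}$ ($q = \frac{1}{-5} = - \frac{1}{5} \approx -0.2$)
$p{\left(U \right)} = -14 + 2 U$ ($p{\left(U \right)} = -10 + 2 \left(U - 2\right) = -10 + 2 \left(-2 + U\right) = -10 + \left(-4 + 2 U\right) = -14 + 2 U$)
$\left(-44 - 29\right) \left(-63 + p{\left(q \right)}\right) = \left(-44 - 29\right) \left(-63 + \left(-14 + 2 \left(- \frac{1}{5}\right)\right)\right) = - 73 \left(-63 - \frac{72}{5}\right) = \left(-73\right) \left(- \frac{387}{5}\right) = \frac{28251}{5}$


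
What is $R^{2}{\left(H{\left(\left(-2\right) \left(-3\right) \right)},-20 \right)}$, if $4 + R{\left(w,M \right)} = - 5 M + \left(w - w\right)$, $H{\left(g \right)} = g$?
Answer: $9216$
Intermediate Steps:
$R{\left(w,M \right)} = -4 - 5 M$ ($R{\left(w,M \right)} = -4 + \left(- 5 M + \left(w - w\right)\right) = -4 + \left(- 5 M + 0\right) = -4 - 5 M$)
$R^{2}{\left(H{\left(\left(-2\right) \left(-3\right) \right)},-20 \right)} = \left(-4 - -100\right)^{2} = \left(-4 + 100\right)^{2} = 96^{2} = 9216$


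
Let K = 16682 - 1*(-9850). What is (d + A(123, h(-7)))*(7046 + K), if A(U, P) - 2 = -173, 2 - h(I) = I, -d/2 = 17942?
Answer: -1210654790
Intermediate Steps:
d = -35884 (d = -2*17942 = -35884)
h(I) = 2 - I
A(U, P) = -171 (A(U, P) = 2 - 173 = -171)
K = 26532 (K = 16682 + 9850 = 26532)
(d + A(123, h(-7)))*(7046 + K) = (-35884 - 171)*(7046 + 26532) = -36055*33578 = -1210654790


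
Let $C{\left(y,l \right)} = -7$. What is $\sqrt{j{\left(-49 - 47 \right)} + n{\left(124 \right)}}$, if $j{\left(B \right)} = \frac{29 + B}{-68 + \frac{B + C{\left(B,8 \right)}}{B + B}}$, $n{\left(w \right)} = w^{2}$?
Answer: $\frac{4 \sqrt{161247195061}}{12953} \approx 124.0$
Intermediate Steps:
$j{\left(B \right)} = \frac{29 + B}{-68 + \frac{-7 + B}{2 B}}$ ($j{\left(B \right)} = \frac{29 + B}{-68 + \frac{B - 7}{B + B}} = \frac{29 + B}{-68 + \frac{-7 + B}{2 B}}$)
$\sqrt{j{\left(-49 - 47 \right)} + n{\left(124 \right)}} = \sqrt{- \frac{2 \left(-49 - 47\right) \left(29 - 96\right)}{7 + 135 \left(-49 - 47\right)} + 124^{2}} = \sqrt{- \frac{2 \left(-49 - 47\right) \left(29 - 96\right)}{7 + 135 \left(-49 - 47\right)} + 15376} = \sqrt{\left(-2\right) \left(-96\right) \frac{1}{7 + 135 \left(-96\right)} \left(29 - 96\right) + 15376} = \sqrt{\left(-2\right) \left(-96\right) \frac{1}{7 - 12960} \left(-67\right) + 15376} = \sqrt{\left(-2\right) \left(-96\right) \frac{1}{-12953} \left(-67\right) + 15376} = \sqrt{\left(-2\right) \left(-96\right) \left(- \frac{1}{12953}\right) \left(-67\right) + 15376} = \sqrt{\frac{12864}{12953} + 15376} = \sqrt{\frac{199178192}{12953}} = \frac{4 \sqrt{161247195061}}{12953}$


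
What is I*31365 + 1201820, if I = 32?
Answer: 2205500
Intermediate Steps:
I*31365 + 1201820 = 32*31365 + 1201820 = 1003680 + 1201820 = 2205500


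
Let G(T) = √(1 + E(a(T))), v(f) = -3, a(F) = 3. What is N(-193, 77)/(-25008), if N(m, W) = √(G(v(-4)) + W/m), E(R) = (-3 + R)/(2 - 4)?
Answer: -√5597/2413272 ≈ -3.1001e-5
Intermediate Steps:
E(R) = 3/2 - R/2 (E(R) = (-3 + R)/(-2) = (-3 + R)*(-½) = 3/2 - R/2)
G(T) = 1 (G(T) = √(1 + (3/2 - ½*3)) = √(1 + (3/2 - 3/2)) = √(1 + 0) = √1 = 1)
N(m, W) = √(1 + W/m)
N(-193, 77)/(-25008) = √((77 - 193)/(-193))/(-25008) = √(-1/193*(-116))*(-1/25008) = √(116/193)*(-1/25008) = (2*√5597/193)*(-1/25008) = -√5597/2413272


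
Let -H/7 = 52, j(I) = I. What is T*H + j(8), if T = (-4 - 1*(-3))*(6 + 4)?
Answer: 3648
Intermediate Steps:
H = -364 (H = -7*52 = -364)
T = -10 (T = (-4 + 3)*10 = -1*10 = -10)
T*H + j(8) = -10*(-364) + 8 = 3640 + 8 = 3648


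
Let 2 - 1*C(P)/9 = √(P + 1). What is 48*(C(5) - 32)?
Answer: -672 - 432*√6 ≈ -1730.2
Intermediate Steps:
C(P) = 18 - 9*√(1 + P) (C(P) = 18 - 9*√(P + 1) = 18 - 9*√(1 + P))
48*(C(5) - 32) = 48*((18 - 9*√(1 + 5)) - 32) = 48*((18 - 9*√6) - 32) = 48*(-14 - 9*√6) = -672 - 432*√6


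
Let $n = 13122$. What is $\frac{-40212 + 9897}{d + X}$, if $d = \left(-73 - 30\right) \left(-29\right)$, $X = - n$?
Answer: $\frac{6063}{2027} \approx 2.9911$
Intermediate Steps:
$X = -13122$ ($X = \left(-1\right) 13122 = -13122$)
$d = 2987$ ($d = \left(-103\right) \left(-29\right) = 2987$)
$\frac{-40212 + 9897}{d + X} = \frac{-40212 + 9897}{2987 - 13122} = - \frac{30315}{-10135} = \left(-30315\right) \left(- \frac{1}{10135}\right) = \frac{6063}{2027}$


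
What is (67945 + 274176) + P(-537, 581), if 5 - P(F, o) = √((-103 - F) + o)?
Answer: 342126 - √1015 ≈ 3.4209e+5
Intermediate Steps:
P(F, o) = 5 - √(-103 + o - F) (P(F, o) = 5 - √((-103 - F) + o) = 5 - √(-103 + o - F))
(67945 + 274176) + P(-537, 581) = (67945 + 274176) + (5 - √(-103 + 581 - 1*(-537))) = 342121 + (5 - √(-103 + 581 + 537)) = 342121 + (5 - √1015) = 342126 - √1015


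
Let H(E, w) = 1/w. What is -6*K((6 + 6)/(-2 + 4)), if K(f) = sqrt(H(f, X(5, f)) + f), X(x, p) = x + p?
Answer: -6*sqrt(737)/11 ≈ -14.808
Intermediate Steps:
X(x, p) = p + x
K(f) = sqrt(f + 1/(5 + f)) (K(f) = sqrt(1/(f + 5) + f) = sqrt(1/(5 + f) + f) = sqrt(f + 1/(5 + f)))
-6*K((6 + 6)/(-2 + 4)) = -6*sqrt(1 + ((6 + 6)/(-2 + 4))*(5 + (6 + 6)/(-2 + 4)))/sqrt(5 + (6 + 6)/(-2 + 4)) = -6*sqrt(1 + (12/2)*(5 + 12/2))/sqrt(5 + 12/2) = -6*sqrt(1 + (12*(1/2))*(5 + 12*(1/2)))/sqrt(5 + 12*(1/2)) = -6*sqrt(1 + 6*(5 + 6))/sqrt(5 + 6) = -6*sqrt(11)*sqrt(1 + 6*11)/11 = -6*sqrt(11)*sqrt(1 + 66)/11 = -6*sqrt(737)/11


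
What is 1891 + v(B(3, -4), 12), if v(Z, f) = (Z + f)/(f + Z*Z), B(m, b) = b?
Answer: 13239/7 ≈ 1891.3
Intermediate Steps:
v(Z, f) = (Z + f)/(f + Z²)
1891 + v(B(3, -4), 12) = 1891 + (-4 + 12)/(12 + (-4)²) = 1891 + 8/(12 + 16) = 1891 + 8/28 = 1891 + (1/28)*8 = 1891 + 2/7 = 13239/7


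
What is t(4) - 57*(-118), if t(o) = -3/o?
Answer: 26901/4 ≈ 6725.3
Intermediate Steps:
t(4) - 57*(-118) = -3/4 - 57*(-118) = -3*¼ + 6726 = -¾ + 6726 = 26901/4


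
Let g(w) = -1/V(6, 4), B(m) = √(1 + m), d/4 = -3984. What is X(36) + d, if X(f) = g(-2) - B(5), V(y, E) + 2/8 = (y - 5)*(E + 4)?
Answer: -494020/31 - √6 ≈ -15939.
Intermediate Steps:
d = -15936 (d = 4*(-3984) = -15936)
V(y, E) = -¼ + (-5 + y)*(4 + E) (V(y, E) = -¼ + (y - 5)*(E + 4) = -¼ + (-5 + y)*(4 + E))
g(w) = -4/31 (g(w) = -1/(-81/4 - 5*4 + 4*6 + 4*6) = -1/(-81/4 - 20 + 24 + 24) = -1/31/4 = -1*4/31 = -4/31)
X(f) = -4/31 - √6 (X(f) = -4/31 - √(1 + 5) = -4/31 - √6)
X(36) + d = (-4/31 - √6) - 15936 = -494020/31 - √6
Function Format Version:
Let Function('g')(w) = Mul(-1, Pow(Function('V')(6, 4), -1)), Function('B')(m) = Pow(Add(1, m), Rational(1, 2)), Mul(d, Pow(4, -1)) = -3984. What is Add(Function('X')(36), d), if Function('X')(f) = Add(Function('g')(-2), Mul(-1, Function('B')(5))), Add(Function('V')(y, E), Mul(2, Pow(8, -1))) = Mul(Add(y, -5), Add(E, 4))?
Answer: Add(Rational(-494020, 31), Mul(-1, Pow(6, Rational(1, 2)))) ≈ -15939.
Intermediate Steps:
d = -15936 (d = Mul(4, -3984) = -15936)
Function('V')(y, E) = Add(Rational(-1, 4), Mul(Add(-5, y), Add(4, E))) (Function('V')(y, E) = Add(Rational(-1, 4), Mul(Add(y, -5), Add(E, 4))) = Add(Rational(-1, 4), Mul(Add(-5, y), Add(4, E))))
Function('g')(w) = Rational(-4, 31) (Function('g')(w) = Mul(-1, Pow(Add(Rational(-81, 4), Mul(-5, 4), Mul(4, 6), Mul(4, 6)), -1)) = Mul(-1, Pow(Add(Rational(-81, 4), -20, 24, 24), -1)) = Mul(-1, Pow(Rational(31, 4), -1)) = Mul(-1, Rational(4, 31)) = Rational(-4, 31))
Function('X')(f) = Add(Rational(-4, 31), Mul(-1, Pow(6, Rational(1, 2)))) (Function('X')(f) = Add(Rational(-4, 31), Mul(-1, Pow(Add(1, 5), Rational(1, 2)))) = Add(Rational(-4, 31), Mul(-1, Pow(6, Rational(1, 2)))))
Add(Function('X')(36), d) = Add(Add(Rational(-4, 31), Mul(-1, Pow(6, Rational(1, 2)))), -15936) = Add(Rational(-494020, 31), Mul(-1, Pow(6, Rational(1, 2))))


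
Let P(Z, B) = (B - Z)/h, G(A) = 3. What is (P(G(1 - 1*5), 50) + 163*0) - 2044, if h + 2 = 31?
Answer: -59229/29 ≈ -2042.4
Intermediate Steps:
h = 29 (h = -2 + 31 = 29)
P(Z, B) = -Z/29 + B/29 (P(Z, B) = (B - Z)/29 = (B - Z)*(1/29) = -Z/29 + B/29)
(P(G(1 - 1*5), 50) + 163*0) - 2044 = ((-1/29*3 + (1/29)*50) + 163*0) - 2044 = ((-3/29 + 50/29) + 0) - 2044 = (47/29 + 0) - 2044 = 47/29 - 2044 = -59229/29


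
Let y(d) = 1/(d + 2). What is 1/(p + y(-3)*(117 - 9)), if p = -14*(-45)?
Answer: 1/522 ≈ 0.0019157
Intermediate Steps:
p = 630
y(d) = 1/(2 + d)
1/(p + y(-3)*(117 - 9)) = 1/(630 + (117 - 9)/(2 - 3)) = 1/(630 + 108/(-1)) = 1/(630 - 1*108) = 1/(630 - 108) = 1/522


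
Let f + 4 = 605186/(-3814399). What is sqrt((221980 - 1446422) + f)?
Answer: 2*I*sqrt(4453812619682753215)/3814399 ≈ 1106.5*I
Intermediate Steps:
f = -15862782/3814399 (f = -4 + 605186/(-3814399) = -4 + 605186*(-1/3814399) = -4 - 605186/3814399 = -15862782/3814399 ≈ -4.1587)
sqrt((221980 - 1446422) + f) = sqrt((221980 - 1446422) - 15862782/3814399) = sqrt(-1224442 - 15862782/3814399) = sqrt(-4670526203140/3814399) = 2*I*sqrt(4453812619682753215)/3814399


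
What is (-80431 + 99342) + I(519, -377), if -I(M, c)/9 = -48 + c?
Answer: 22736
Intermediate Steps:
I(M, c) = 432 - 9*c (I(M, c) = -9*(-48 + c) = 432 - 9*c)
(-80431 + 99342) + I(519, -377) = (-80431 + 99342) + (432 - 9*(-377)) = 18911 + (432 + 3393) = 18911 + 3825 = 22736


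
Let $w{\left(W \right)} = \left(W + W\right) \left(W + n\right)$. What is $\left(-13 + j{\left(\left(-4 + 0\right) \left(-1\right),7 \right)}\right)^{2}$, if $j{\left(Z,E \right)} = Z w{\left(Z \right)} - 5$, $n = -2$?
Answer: $2116$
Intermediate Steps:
$w{\left(W \right)} = 2 W \left(-2 + W\right)$ ($w{\left(W \right)} = \left(W + W\right) \left(W - 2\right) = 2 W \left(-2 + W\right)$)
$j{\left(Z,E \right)} = -5 + 2 Z^{2} \left(-2 + Z\right)$ ($j{\left(Z,E \right)} = Z 2 Z \left(-2 + Z\right) - 5 = 2 Z^{2} \left(-2 + Z\right) - 5 = -5 + 2 Z^{2} \left(-2 + Z\right)$)
$\left(-13 + j{\left(\left(-4 + 0\right) \left(-1\right),7 \right)}\right)^{2} = \left(-13 - \left(5 - 2 \left(\left(-4 + 0\right) \left(-1\right)\right)^{2} \left(-2 + \left(-4 + 0\right) \left(-1\right)\right)\right)\right)^{2} = \left(-13 - \left(5 - 2 \left(\left(-4\right) \left(-1\right)\right)^{2} \left(-2 - -4\right)\right)\right)^{2} = \left(-13 - \left(5 - 2 \cdot 4^{2} \left(-2 + 4\right)\right)\right)^{2} = \left(-13 - \left(5 - 64\right)\right)^{2} = \left(-13 + \left(-5 + 64\right)\right)^{2} = \left(-13 + 59\right)^{2} = 46^{2} = 2116$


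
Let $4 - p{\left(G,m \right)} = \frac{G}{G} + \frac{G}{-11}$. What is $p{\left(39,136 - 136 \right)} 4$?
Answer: $\frac{288}{11} \approx 26.182$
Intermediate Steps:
$p{\left(G,m \right)} = 3 + \frac{G}{11}$ ($p{\left(G,m \right)} = 4 - \left(\frac{G}{G} + \frac{G}{-11}\right) = 4 - \left(1 + G \left(- \frac{1}{11}\right)\right) = 4 - \left(1 - \frac{G}{11}\right) = 4 + \left(-1 + \frac{G}{11}\right) = 3 + \frac{G}{11}$)
$p{\left(39,136 - 136 \right)} 4 = \left(3 + \frac{1}{11} \cdot 39\right) 4 = \left(3 + \frac{39}{11}\right) 4 = \frac{72}{11} \cdot 4 = \frac{288}{11}$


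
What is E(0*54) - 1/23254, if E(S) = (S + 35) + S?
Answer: 813889/23254 ≈ 35.000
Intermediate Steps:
E(S) = 35 + 2*S (E(S) = (35 + S) + S = 35 + 2*S)
E(0*54) - 1/23254 = (35 + 2*(0*54)) - 1/23254 = (35 + 2*0) - 1*1/23254 = (35 + 0) - 1/23254 = 35 - 1/23254 = 813889/23254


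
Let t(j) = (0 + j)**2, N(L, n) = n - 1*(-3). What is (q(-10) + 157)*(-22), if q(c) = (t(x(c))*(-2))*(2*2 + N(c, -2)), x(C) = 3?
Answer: -1474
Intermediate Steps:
N(L, n) = 3 + n (N(L, n) = n + 3 = 3 + n)
t(j) = j**2
q(c) = -90 (q(c) = (3**2*(-2))*(2*2 + (3 - 2)) = (9*(-2))*(4 + 1) = -18*5 = -90)
(q(-10) + 157)*(-22) = (-90 + 157)*(-22) = 67*(-22) = -1474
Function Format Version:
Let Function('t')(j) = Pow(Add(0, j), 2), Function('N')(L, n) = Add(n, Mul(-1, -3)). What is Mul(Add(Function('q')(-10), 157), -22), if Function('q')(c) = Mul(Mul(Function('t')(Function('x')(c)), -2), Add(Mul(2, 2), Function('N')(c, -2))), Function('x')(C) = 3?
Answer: -1474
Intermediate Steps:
Function('N')(L, n) = Add(3, n) (Function('N')(L, n) = Add(n, 3) = Add(3, n))
Function('t')(j) = Pow(j, 2)
Function('q')(c) = -90 (Function('q')(c) = Mul(Mul(Pow(3, 2), -2), Add(Mul(2, 2), Add(3, -2))) = Mul(Mul(9, -2), Add(4, 1)) = Mul(-18, 5) = -90)
Mul(Add(Function('q')(-10), 157), -22) = Mul(Add(-90, 157), -22) = Mul(67, -22) = -1474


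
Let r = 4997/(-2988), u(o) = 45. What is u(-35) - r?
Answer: 139457/2988 ≈ 46.672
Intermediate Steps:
r = -4997/2988 (r = 4997*(-1/2988) = -4997/2988 ≈ -1.6724)
u(-35) - r = 45 - 1*(-4997/2988) = 45 + 4997/2988 = 139457/2988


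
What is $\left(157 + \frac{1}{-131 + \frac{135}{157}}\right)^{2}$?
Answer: $\frac{10289127582889}{417466624} \approx 24647.0$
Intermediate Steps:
$\left(157 + \frac{1}{-131 + \frac{135}{157}}\right)^{2} = \left(157 + \frac{1}{- \frac{20432}{157}}\right)^{2} = \left(157 - \frac{157}{20432}\right)^{2} = \left(\frac{3207667}{20432}\right)^{2} = \frac{10289127582889}{417466624}$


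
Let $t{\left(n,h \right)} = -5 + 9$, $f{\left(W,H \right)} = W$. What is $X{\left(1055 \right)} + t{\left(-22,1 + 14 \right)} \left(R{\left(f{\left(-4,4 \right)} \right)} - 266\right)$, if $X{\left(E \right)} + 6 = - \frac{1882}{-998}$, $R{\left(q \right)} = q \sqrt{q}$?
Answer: $- \frac{532989}{499} - 32 i \approx -1068.1 - 32.0 i$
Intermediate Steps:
$t{\left(n,h \right)} = 4$
$R{\left(q \right)} = q^{\frac{3}{2}}$
$X{\left(E \right)} = - \frac{2053}{499}$ ($X{\left(E \right)} = -6 - \frac{1882}{-998} = -6 - - \frac{941}{499} = -6 + \frac{941}{499} = - \frac{2053}{499}$)
$X{\left(1055 \right)} + t{\left(-22,1 + 14 \right)} \left(R{\left(f{\left(-4,4 \right)} \right)} - 266\right) = - \frac{2053}{499} + 4 \left(\left(-4\right)^{\frac{3}{2}} - 266\right) = - \frac{2053}{499} + 4 \left(- 8 i - 266\right) = - \frac{2053}{499} + 4 \left(-266 - 8 i\right) = - \frac{2053}{499} - \left(1064 + 32 i\right) = - \frac{532989}{499} - 32 i$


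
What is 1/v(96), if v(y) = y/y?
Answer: 1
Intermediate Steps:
v(y) = 1
1/v(96) = 1/1 = 1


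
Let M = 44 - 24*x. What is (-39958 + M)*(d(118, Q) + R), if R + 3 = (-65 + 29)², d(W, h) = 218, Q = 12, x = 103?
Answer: -64045246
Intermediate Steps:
M = -2428 (M = 44 - 24*103 = 44 - 2472 = -2428)
R = 1293 (R = -3 + (-65 + 29)² = -3 + (-36)² = -3 + 1296 = 1293)
(-39958 + M)*(d(118, Q) + R) = (-39958 - 2428)*(218 + 1293) = -42386*1511 = -64045246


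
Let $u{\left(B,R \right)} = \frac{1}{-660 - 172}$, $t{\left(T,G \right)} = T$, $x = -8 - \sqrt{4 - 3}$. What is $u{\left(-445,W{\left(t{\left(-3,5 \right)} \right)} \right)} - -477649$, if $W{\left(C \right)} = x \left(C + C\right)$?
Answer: $\frac{397403967}{832} \approx 4.7765 \cdot 10^{5}$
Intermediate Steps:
$x = -9$ ($x = -8 - \sqrt{1} = -8 - 1 = -9$)
$W{\left(C \right)} = - 18 C$ ($W{\left(C \right)} = - 9 \left(C + C\right) = - 9 \cdot 2 C = - 18 C$)
$u{\left(B,R \right)} = - \frac{1}{832}$ ($u{\left(B,R \right)} = \frac{1}{-832} = - \frac{1}{832}$)
$u{\left(-445,W{\left(t{\left(-3,5 \right)} \right)} \right)} - -477649 = - \frac{1}{832} - -477649 = - \frac{1}{832} + 477649 = \frac{397403967}{832}$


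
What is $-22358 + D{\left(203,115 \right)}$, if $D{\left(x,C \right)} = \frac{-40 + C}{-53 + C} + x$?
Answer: $- \frac{1373535}{62} \approx -22154.0$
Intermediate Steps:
$D{\left(x,C \right)} = x + \frac{-40 + C}{-53 + C}$ ($D{\left(x,C \right)} = \frac{-40 + C}{-53 + C} + x = x + \frac{-40 + C}{-53 + C}$)
$-22358 + D{\left(203,115 \right)} = -22358 + \frac{-40 + 115 - 10759 + 115 \cdot 203}{-53 + 115} = -22358 + \frac{-40 + 115 - 10759 + 23345}{62} = -22358 + \frac{1}{62} \cdot 12661 = -22358 + \frac{12661}{62} = - \frac{1373535}{62}$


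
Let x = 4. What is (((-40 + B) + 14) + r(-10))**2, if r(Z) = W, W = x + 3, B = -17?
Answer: 1296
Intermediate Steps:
W = 7 (W = 4 + 3 = 7)
r(Z) = 7
(((-40 + B) + 14) + r(-10))**2 = (((-40 - 17) + 14) + 7)**2 = ((-57 + 14) + 7)**2 = (-43 + 7)**2 = (-36)**2 = 1296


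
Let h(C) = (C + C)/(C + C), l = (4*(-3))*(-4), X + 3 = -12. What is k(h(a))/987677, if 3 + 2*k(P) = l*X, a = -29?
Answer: -723/1975354 ≈ -0.00036601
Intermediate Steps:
X = -15 (X = -3 - 12 = -15)
l = 48 (l = -12*(-4) = 48)
h(C) = 1 (h(C) = (2*C)/((2*C)) = (2*C)*(1/(2*C)) = 1)
k(P) = -723/2 (k(P) = -3/2 + (48*(-15))/2 = -3/2 + (½)*(-720) = -3/2 - 360 = -723/2)
k(h(a))/987677 = -723/2/987677 = -723/2*1/987677 = -723/1975354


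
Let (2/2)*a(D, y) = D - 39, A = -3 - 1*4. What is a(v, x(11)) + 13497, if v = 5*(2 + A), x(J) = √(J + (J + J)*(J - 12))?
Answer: 13433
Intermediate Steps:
A = -7 (A = -3 - 4 = -7)
x(J) = √(J + 2*J*(-12 + J)) (x(J) = √(J + (2*J)*(-12 + J)) = √(J + 2*J*(-12 + J)))
v = -25 (v = 5*(2 - 7) = 5*(-5) = -25)
a(D, y) = -39 + D (a(D, y) = D - 39 = -39 + D)
a(v, x(11)) + 13497 = (-39 - 25) + 13497 = -64 + 13497 = 13433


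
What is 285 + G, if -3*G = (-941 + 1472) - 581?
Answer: 905/3 ≈ 301.67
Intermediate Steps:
G = 50/3 (G = -((-941 + 1472) - 581)/3 = -(531 - 581)/3 = -⅓*(-50) = 50/3 ≈ 16.667)
285 + G = 285 + 50/3 = 905/3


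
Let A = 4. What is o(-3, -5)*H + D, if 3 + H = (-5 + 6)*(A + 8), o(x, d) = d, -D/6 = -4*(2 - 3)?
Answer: -69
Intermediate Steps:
D = -24 (D = -(-24)*(2 - 3) = -(-24)*(-1) = -6*4 = -24)
H = 9 (H = -3 + (-5 + 6)*(4 + 8) = -3 + 1*12 = -3 + 12 = 9)
o(-3, -5)*H + D = -5*9 - 24 = -45 - 24 = -69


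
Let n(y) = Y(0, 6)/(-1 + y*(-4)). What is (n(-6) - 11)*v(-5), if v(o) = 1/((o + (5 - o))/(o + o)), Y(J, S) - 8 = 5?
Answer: 480/23 ≈ 20.870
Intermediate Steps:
Y(J, S) = 13 (Y(J, S) = 8 + 5 = 13)
v(o) = 2*o/5 (v(o) = 1/(5/((2*o))) = 1/(5*(1/(2*o))) = 1/(5/(2*o)) = 2*o/5)
n(y) = 13/(-1 - 4*y) (n(y) = 13/(-1 + y*(-4)) = 13/(-1 - 4*y))
(n(-6) - 11)*v(-5) = (-13/(1 + 4*(-6)) - 11)*((⅖)*(-5)) = (-13/(1 - 24) - 11)*(-2) = (-13/(-23) - 11)*(-2) = (-13*(-1/23) - 11)*(-2) = (13/23 - 11)*(-2) = -240/23*(-2) = 480/23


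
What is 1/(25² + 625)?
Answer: 1/1250 ≈ 0.00080000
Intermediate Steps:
1/(25² + 625) = 1/(625 + 625) = 1/1250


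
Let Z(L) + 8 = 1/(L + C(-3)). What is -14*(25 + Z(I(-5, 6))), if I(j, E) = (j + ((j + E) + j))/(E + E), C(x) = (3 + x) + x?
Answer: -3514/15 ≈ -234.27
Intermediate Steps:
C(x) = 3 + 2*x
I(j, E) = (E + 3*j)/(2*E) (I(j, E) = (j + ((E + j) + j))/((2*E)) = (j + (E + 2*j))*(1/(2*E)) = (E + 3*j)*(1/(2*E)) = (E + 3*j)/(2*E))
Z(L) = -8 + 1/(-3 + L) (Z(L) = -8 + 1/(L + (3 + 2*(-3))) = -8 + 1/(L + (3 - 6)) = -8 + 1/(L - 3) = -8 + 1/(-3 + L))
-14*(25 + Z(I(-5, 6))) = -14*(25 + (25 - 4*(6 + 3*(-5))/6)/(-3 + (½)*(6 + 3*(-5))/6)) = -14*(25 + (25 - 4*(6 - 15)/6)/(-3 + (½)*(⅙)*(6 - 15))) = -14*(25 + (25 - 4*(-9)/6)/(-3 + (½)*(⅙)*(-9))) = -14*(25 + (25 - 8*(-¾))/(-3 - ¾)) = -14*(25 + (25 + 6)/(-15/4)) = -14*(25 - 4/15*31) = -14*(25 - 124/15) = -14*251/15 = -3514/15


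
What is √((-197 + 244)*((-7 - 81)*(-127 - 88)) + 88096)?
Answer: 2*√244334 ≈ 988.60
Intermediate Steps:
√((-197 + 244)*((-7 - 81)*(-127 - 88)) + 88096) = √(47*(-88*(-215)) + 88096) = √(47*18920 + 88096) = √(889240 + 88096) = √977336 = 2*√244334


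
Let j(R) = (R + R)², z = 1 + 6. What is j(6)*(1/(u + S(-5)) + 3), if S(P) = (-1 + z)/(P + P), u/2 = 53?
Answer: 228384/527 ≈ 433.37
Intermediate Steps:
u = 106 (u = 2*53 = 106)
z = 7
j(R) = 4*R² (j(R) = (2*R)² = 4*R²)
S(P) = 3/P (S(P) = (-1 + 7)/(P + P) = 6/((2*P)) = 6*(1/(2*P)) = 3/P)
j(6)*(1/(u + S(-5)) + 3) = (4*6²)*(1/(106 + 3/(-5)) + 3) = (4*36)*(1/(106 + 3*(-⅕)) + 3) = 144*(1/(106 - ⅗) + 3) = 144*(1/(527/5) + 3) = 144*(5/527 + 3) = 144*(1586/527) = 228384/527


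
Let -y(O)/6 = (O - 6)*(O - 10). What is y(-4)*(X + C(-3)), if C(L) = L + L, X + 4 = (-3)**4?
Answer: -59640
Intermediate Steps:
y(O) = -6*(-10 + O)*(-6 + O) (y(O) = -6*(O - 6)*(O - 10) = -6*(-6 + O)*(-10 + O) = -6*(-10 + O)*(-6 + O))
X = 77 (X = -4 + (-3)**4 = -4 + 81 = 77)
C(L) = 2*L
y(-4)*(X + C(-3)) = (-360 - 6*(-4)**2 + 96*(-4))*(77 + 2*(-3)) = (-360 - 6*16 - 384)*(77 - 6) = (-360 - 96 - 384)*71 = -840*71 = -59640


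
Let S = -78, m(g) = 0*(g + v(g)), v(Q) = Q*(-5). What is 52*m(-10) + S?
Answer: -78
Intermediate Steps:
v(Q) = -5*Q
m(g) = 0 (m(g) = 0*(g - 5*g) = 0*(-4*g) = 0)
52*m(-10) + S = 52*0 - 78 = 0 - 78 = -78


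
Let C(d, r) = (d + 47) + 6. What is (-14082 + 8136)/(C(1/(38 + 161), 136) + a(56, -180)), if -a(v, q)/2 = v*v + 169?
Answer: 591627/652421 ≈ 0.90682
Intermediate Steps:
a(v, q) = -338 - 2*v² (a(v, q) = -2*(v*v + 169) = -2*(v² + 169) = -2*(169 + v²) = -338 - 2*v²)
C(d, r) = 53 + d (C(d, r) = (47 + d) + 6 = 53 + d)
(-14082 + 8136)/(C(1/(38 + 161), 136) + a(56, -180)) = (-14082 + 8136)/((53 + 1/(38 + 161)) + (-338 - 2*56²)) = -5946/((53 + 1/199) + (-338 - 2*3136)) = -5946/((53 + 1/199) + (-338 - 6272)) = -5946/(10548/199 - 6610) = -5946/(-1304842/199) = -5946*(-199/1304842) = 591627/652421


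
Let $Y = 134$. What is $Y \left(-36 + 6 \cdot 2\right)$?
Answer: $-3216$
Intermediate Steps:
$Y \left(-36 + 6 \cdot 2\right) = 134 \left(-36 + 6 \cdot 2\right) = 134 \left(-36 + 12\right) = 134 \left(-24\right) = -3216$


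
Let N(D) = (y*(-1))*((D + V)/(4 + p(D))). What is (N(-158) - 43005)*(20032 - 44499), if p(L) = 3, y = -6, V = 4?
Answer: 1055432979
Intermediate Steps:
N(D) = 24/7 + 6*D/7 (N(D) = (-6*(-1))*((D + 4)/(4 + 3)) = 6*((4 + D)/7) = 6*((4 + D)*(1/7)) = 6*(4/7 + D/7) = 24/7 + 6*D/7)
(N(-158) - 43005)*(20032 - 44499) = ((24/7 + (6/7)*(-158)) - 43005)*(20032 - 44499) = ((24/7 - 948/7) - 43005)*(-24467) = (-132 - 43005)*(-24467) = -43137*(-24467) = 1055432979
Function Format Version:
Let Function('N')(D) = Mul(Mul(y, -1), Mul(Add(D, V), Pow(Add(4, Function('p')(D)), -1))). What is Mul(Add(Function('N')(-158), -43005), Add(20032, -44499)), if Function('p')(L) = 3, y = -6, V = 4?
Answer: 1055432979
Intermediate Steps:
Function('N')(D) = Add(Rational(24, 7), Mul(Rational(6, 7), D)) (Function('N')(D) = Mul(Mul(-6, -1), Mul(Add(D, 4), Pow(Add(4, 3), -1))) = Mul(6, Mul(Add(4, D), Pow(7, -1))) = Mul(6, Mul(Add(4, D), Rational(1, 7))) = Mul(6, Add(Rational(4, 7), Mul(Rational(1, 7), D))) = Add(Rational(24, 7), Mul(Rational(6, 7), D)))
Mul(Add(Function('N')(-158), -43005), Add(20032, -44499)) = Mul(Add(Add(Rational(24, 7), Mul(Rational(6, 7), -158)), -43005), Add(20032, -44499)) = Mul(Add(Add(Rational(24, 7), Rational(-948, 7)), -43005), -24467) = Mul(Add(-132, -43005), -24467) = Mul(-43137, -24467) = 1055432979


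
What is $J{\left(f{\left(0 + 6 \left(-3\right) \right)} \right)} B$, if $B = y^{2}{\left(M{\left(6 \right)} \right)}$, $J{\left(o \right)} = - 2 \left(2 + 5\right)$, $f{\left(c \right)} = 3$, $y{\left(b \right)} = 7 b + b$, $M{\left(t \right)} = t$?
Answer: $-32256$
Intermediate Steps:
$y{\left(b \right)} = 8 b$
$J{\left(o \right)} = -14$ ($J{\left(o \right)} = \left(-2\right) 7 = -14$)
$B = 2304$ ($B = \left(8 \cdot 6\right)^{2} = 48^{2} = 2304$)
$J{\left(f{\left(0 + 6 \left(-3\right) \right)} \right)} B = \left(-14\right) 2304 = -32256$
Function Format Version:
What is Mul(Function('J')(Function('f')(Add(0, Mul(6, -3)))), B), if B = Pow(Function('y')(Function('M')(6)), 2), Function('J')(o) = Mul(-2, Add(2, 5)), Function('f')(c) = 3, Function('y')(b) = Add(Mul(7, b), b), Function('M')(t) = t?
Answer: -32256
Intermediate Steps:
Function('y')(b) = Mul(8, b)
Function('J')(o) = -14 (Function('J')(o) = Mul(-2, 7) = -14)
B = 2304 (B = Pow(Mul(8, 6), 2) = Pow(48, 2) = 2304)
Mul(Function('J')(Function('f')(Add(0, Mul(6, -3)))), B) = Mul(-14, 2304) = -32256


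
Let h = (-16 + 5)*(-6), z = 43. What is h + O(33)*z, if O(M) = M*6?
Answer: 8580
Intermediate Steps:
O(M) = 6*M
h = 66 (h = -11*(-6) = 66)
h + O(33)*z = 66 + (6*33)*43 = 66 + 198*43 = 66 + 8514 = 8580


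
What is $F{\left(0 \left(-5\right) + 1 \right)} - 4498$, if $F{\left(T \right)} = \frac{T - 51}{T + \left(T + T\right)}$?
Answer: $- \frac{13544}{3} \approx -4514.7$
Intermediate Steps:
$F{\left(T \right)} = \frac{-51 + T}{3 T}$ ($F{\left(T \right)} = \frac{-51 + T}{T + 2 T} = \frac{-51 + T}{3 T}$)
$F{\left(0 \left(-5\right) + 1 \right)} - 4498 = \frac{-51 + \left(0 \left(-5\right) + 1\right)}{3 \left(0 \left(-5\right) + 1\right)} - 4498 = \frac{-51 + \left(0 + 1\right)}{3 \left(0 + 1\right)} - 4498 = \frac{-51 + 1}{3 \cdot 1} - 4498 = \frac{1}{3} \cdot 1 \left(-50\right) - 4498 = - \frac{50}{3} - 4498 = - \frac{13544}{3}$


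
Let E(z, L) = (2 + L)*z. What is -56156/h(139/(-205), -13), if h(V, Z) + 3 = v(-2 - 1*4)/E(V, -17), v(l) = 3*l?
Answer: 7805684/663 ≈ 11773.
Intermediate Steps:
E(z, L) = z*(2 + L)
h(V, Z) = -3 + 6/(5*V) (h(V, Z) = -3 + (3*(-2 - 1*4))/((V*(2 - 17))) = -3 + (3*(-2 - 4))/((V*(-15))) = -3 + (3*(-6))/((-15*V)) = -3 - (-6)/(5*V) = -3 + 6/(5*V))
-56156/h(139/(-205), -13) = -56156/(-3 + 6/(5*((139/(-205))))) = -56156/(-3 + 6/(5*((139*(-1/205))))) = -56156/(-3 + 6/(5*(-139/205))) = -56156/(-3 + (6/5)*(-205/139)) = -56156/(-3 - 246/139) = -56156/(-663/139) = -56156*(-139/663) = 7805684/663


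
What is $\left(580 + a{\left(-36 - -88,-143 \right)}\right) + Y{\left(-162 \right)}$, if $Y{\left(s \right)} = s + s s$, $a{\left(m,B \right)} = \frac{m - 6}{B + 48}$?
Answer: $\frac{2532844}{95} \approx 26662.0$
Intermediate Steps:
$a{\left(m,B \right)} = \frac{-6 + m}{48 + B}$
$Y{\left(s \right)} = s + s^{2}$
$\left(580 + a{\left(-36 - -88,-143 \right)}\right) + Y{\left(-162 \right)} = \left(580 + \frac{-6 - -52}{48 - 143}\right) - 162 \left(1 - 162\right) = \left(580 + \frac{-6 + \left(-36 + 88\right)}{-95}\right) - -26082 = \left(580 - \frac{-6 + 52}{95}\right) + 26082 = \left(580 - \frac{46}{95}\right) + 26082 = \frac{55054}{95} + 26082 = \frac{2532844}{95}$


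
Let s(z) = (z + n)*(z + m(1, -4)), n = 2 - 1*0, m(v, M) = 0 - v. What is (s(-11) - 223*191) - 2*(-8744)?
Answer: -24997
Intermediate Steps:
m(v, M) = -v
n = 2 (n = 2 + 0 = 2)
s(z) = (-1 + z)*(2 + z) (s(z) = (z + 2)*(z - 1*1) = (2 + z)*(z - 1) = (2 + z)*(-1 + z) = (-1 + z)*(2 + z))
(s(-11) - 223*191) - 2*(-8744) = ((-2 - 11 + (-11)²) - 223*191) - 2*(-8744) = ((-2 - 11 + 121) - 42593) + 17488 = (108 - 42593) + 17488 = -42485 + 17488 = -24997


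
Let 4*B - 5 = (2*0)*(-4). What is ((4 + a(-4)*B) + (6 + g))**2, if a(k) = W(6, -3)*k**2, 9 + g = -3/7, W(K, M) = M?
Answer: 173056/49 ≈ 3531.8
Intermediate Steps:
g = -66/7 (g = -9 - 3/7 = -66/7 ≈ -9.4286)
a(k) = -3*k**2
B = 5/4 (B = 5/4 + ((2*0)*(-4))/4 = 5/4 + (0*(-4))/4 = 5/4 + (1/4)*0 = 5/4 + 0 = 5/4 ≈ 1.2500)
((4 + a(-4)*B) + (6 + g))**2 = ((4 - 3*(-4)**2*(5/4)) + (6 - 66/7))**2 = ((4 - 3*16*(5/4)) - 24/7)**2 = ((4 - 48*5/4) - 24/7)**2 = ((4 - 60) - 24/7)**2 = (-56 - 24/7)**2 = (-416/7)**2 = 173056/49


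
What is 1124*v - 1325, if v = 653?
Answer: 732647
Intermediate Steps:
1124*v - 1325 = 1124*653 - 1325 = 733972 - 1325 = 732647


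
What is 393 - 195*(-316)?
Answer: 62013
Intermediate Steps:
393 - 195*(-316) = 393 + 61620 = 62013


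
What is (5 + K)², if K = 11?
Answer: 256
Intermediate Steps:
(5 + K)² = (5 + 11)² = 16² = 256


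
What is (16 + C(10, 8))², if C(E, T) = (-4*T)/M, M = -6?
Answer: 4096/9 ≈ 455.11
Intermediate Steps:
C(E, T) = 2*T/3 (C(E, T) = -4*T/(-6) = -4*T*(-⅙) = 2*T/3)
(16 + C(10, 8))² = (16 + (⅔)*8)² = (16 + 16/3)² = (64/3)² = 4096/9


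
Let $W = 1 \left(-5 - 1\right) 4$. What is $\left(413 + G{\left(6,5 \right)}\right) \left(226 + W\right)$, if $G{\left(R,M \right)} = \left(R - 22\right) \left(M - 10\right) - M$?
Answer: $98576$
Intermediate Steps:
$G{\left(R,M \right)} = - M + \left(-22 + R\right) \left(-10 + M\right)$ ($G{\left(R,M \right)} = \left(-22 + R\right) \left(-10 + M\right) - M = - M + \left(-22 + R\right) \left(-10 + M\right)$)
$W = -24$ ($W = 1 \left(\left(-6\right) 4\right) = 1 \left(-24\right) = -24$)
$\left(413 + G{\left(6,5 \right)}\right) \left(226 + W\right) = \left(413 + \left(220 - 115 - 60 + 5 \cdot 6\right)\right) \left(226 - 24\right) = \left(413 + \left(220 - 115 - 60 + 30\right)\right) 202 = \left(413 + 75\right) 202 = 488 \cdot 202 = 98576$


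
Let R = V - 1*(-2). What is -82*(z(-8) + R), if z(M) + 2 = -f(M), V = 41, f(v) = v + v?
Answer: -4674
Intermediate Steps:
f(v) = 2*v
z(M) = -2 - 2*M
R = 43 (R = 41 - 1*(-2) = 41 + 2 = 43)
-82*(z(-8) + R) = -82*((-2 - 2*(-8)) + 43) = -82*((-2 + 16) + 43) = -82*(14 + 43) = -82*57 = -4674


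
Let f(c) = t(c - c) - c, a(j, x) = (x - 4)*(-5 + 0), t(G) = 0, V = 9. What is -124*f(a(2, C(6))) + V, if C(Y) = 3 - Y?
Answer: 4349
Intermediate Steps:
a(j, x) = 20 - 5*x (a(j, x) = (-4 + x)*(-5) = 20 - 5*x)
f(c) = -c (f(c) = 0 - c = -c)
-124*f(a(2, C(6))) + V = -(-124)*(20 - 5*(3 - 1*6)) + 9 = -(-124)*(20 - 5*(3 - 6)) + 9 = -(-124)*(20 - 5*(-3)) + 9 = -(-124)*(20 + 15) + 9 = -(-124)*35 + 9 = -124*(-35) + 9 = 4340 + 9 = 4349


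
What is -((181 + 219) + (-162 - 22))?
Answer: -216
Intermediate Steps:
-((181 + 219) + (-162 - 22)) = -(400 - 184) = -1*216 = -216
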